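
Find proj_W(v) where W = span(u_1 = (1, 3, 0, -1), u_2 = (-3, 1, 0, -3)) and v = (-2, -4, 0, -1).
proj_W(v) = (-68/25, -173/50, 0, -1/10)

Set up U = [u_1 | ... | u_2] ∈ R^(4×2). The projector onto W = col(U) is P = U (U^T U)^(-1) U^T.
Compute U^T U =
  [11, 3]
  [3, 19],
and U^T v = (-13, 5).
Solve U^T U · c = U^T v for the coefficients: c = (-131/100, 47/100). The projection is proj_W(v) = U c.
Check: (v - proj_W(v)) · u_1 = 0  (should be 0).
Check: (v - proj_W(v)) · u_2 = 0  (should be 0).
Result: proj_W(v) = (-68/25, -173/50, 0, -1/10).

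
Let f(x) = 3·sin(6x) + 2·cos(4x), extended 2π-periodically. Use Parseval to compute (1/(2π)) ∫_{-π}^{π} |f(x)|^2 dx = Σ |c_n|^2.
Σ |c_n|^2 = 13/2

Expand |f|^2 and use orthogonality of {sin(nx), cos(mx)} on [-π, π]:
  ∫_{-π}^{π} sin(nx)^2 dx = π, ∫ cos(mx)^2 dx = π, and cross terms integrate to 0.
So ∫_{-π}^{π} f(x)^2 dx = 3^2 · π + 2^2 · π = (9 + 4)π.
Divide by 2π: (9 + 4)/2 = 13/2.
By Parseval, this equals Σ |c_n|^2.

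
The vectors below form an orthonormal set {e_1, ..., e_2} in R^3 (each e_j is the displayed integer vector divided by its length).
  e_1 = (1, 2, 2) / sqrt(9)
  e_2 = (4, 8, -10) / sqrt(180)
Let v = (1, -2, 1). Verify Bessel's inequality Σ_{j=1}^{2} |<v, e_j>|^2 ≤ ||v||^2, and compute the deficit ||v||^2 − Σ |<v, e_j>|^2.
Σ |<v, e_j>|^2 = 14/5; ||v||^2 = 6; deficit = 16/5

Write each e_j = u_j / sqrt(<u_j, u_j>) where u_j is the displayed integer vector. Then <v, e_j> = <v, u_j> / sqrt(<u_j, u_j>), so |<v, e_j>|^2 = <v, u_j>^2 / <u_j, u_j>.
Coefficients: <v, e_1> = -1/sqrt(9), <v, e_2> = -22/sqrt(180).
Square and sum: Σ |<v, e_j>|^2 = 14/5.
Compute ||v||^2 = v·v = 6.
Deficit = 6 − 14/5 = 16/5 ≥ 0, confirming Bessel's inequality. (The deficit equals ||v − Σ <v,e_j> e_j||^2, the squared distance from v to span{e_j}.)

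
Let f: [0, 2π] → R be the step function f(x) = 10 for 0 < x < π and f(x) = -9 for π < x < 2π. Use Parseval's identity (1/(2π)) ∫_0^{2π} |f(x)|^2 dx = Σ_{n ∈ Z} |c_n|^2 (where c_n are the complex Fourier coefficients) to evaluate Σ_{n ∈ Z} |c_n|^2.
Σ |c_n|^2 = 181/2

Parseval equates the L^2 energy of f (normalised by 1/(2π)) with the ℓ^2 sum of its Fourier coefficients: (1/(2π)) ∫_0^{2π} |f|^2 = Σ |c_n|^2.
Compute the left side: (1/(2π)) [∫_0^π 10^2 dx + ∫_π^{2π} (-9)^2 dx] = (1/(2π)) · (100π + 81π) = (100 + 81)/2 = 181/2.
So Σ_{n ∈ Z} |c_n|^2 = 181/2.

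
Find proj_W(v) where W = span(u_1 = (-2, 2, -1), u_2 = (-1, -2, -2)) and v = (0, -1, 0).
proj_W(v) = (2/9, -8/9, -2/9)

Set up U = [u_1 | ... | u_2] ∈ R^(3×2). The projector onto W = col(U) is P = U (U^T U)^(-1) U^T.
Compute U^T U =
  [9, 0]
  [0, 9],
and U^T v = (-2, 2).
Solve U^T U · c = U^T v for the coefficients: c = (-2/9, 2/9). The projection is proj_W(v) = U c.
Check: (v - proj_W(v)) · u_1 = 0  (should be 0).
Check: (v - proj_W(v)) · u_2 = 0  (should be 0).
Result: proj_W(v) = (2/9, -8/9, -2/9).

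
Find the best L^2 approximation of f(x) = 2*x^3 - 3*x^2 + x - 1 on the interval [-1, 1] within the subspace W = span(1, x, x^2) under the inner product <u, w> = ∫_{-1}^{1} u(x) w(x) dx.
g(x) = -3*x^2 + 11*x/5 - 1

The best approximation g ∈ W is the orthogonal projection of f onto W. Writing g = a_0 + a_1 x + a_2 x^2, the coefficients solve the normal equations G · a = b where
  G_{ij} = <φ_i, φ_j> and b_i = <f, φ_i>, with φ_0 = 1, φ_1 = x, φ_2 = x^2.
G =
  [2, 0, 2/3]
  [0, 2/3, 0]
  [2/3, 0, 2/5],
b = (-4, 22/15, -28/15).
Solving gives a_0 = -1, a_1 = 11/5, a_2 = -3, so
  g(x) = -3*x^2 + 11*x/5 - 1.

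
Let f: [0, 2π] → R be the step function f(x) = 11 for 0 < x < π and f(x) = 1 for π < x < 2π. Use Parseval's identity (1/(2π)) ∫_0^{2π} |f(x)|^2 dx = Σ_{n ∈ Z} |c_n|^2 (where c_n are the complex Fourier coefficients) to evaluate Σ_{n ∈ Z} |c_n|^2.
Σ |c_n|^2 = 61

Parseval equates the L^2 energy of f (normalised by 1/(2π)) with the ℓ^2 sum of its Fourier coefficients: (1/(2π)) ∫_0^{2π} |f|^2 = Σ |c_n|^2.
Compute the left side: (1/(2π)) [∫_0^π 11^2 dx + ∫_π^{2π} 1^2 dx] = (1/(2π)) · (121π + 1π) = (121 + 1)/2 = 61.
So Σ_{n ∈ Z} |c_n|^2 = 61.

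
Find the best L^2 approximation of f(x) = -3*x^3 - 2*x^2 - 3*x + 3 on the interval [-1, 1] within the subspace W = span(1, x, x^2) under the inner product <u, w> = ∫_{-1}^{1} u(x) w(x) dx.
g(x) = -2*x^2 - 24*x/5 + 3

The best approximation g ∈ W is the orthogonal projection of f onto W. Writing g = a_0 + a_1 x + a_2 x^2, the coefficients solve the normal equations G · a = b where
  G_{ij} = <φ_i, φ_j> and b_i = <f, φ_i>, with φ_0 = 1, φ_1 = x, φ_2 = x^2.
G =
  [2, 0, 2/3]
  [0, 2/3, 0]
  [2/3, 0, 2/5],
b = (14/3, -16/5, 6/5).
Solving gives a_0 = 3, a_1 = -24/5, a_2 = -2, so
  g(x) = -2*x^2 - 24*x/5 + 3.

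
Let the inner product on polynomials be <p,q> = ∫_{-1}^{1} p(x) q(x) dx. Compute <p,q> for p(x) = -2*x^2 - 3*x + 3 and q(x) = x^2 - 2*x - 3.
<p,q> = -44/5

Expand the product: p(x)·q(x) = -2*x^4 + x^3 + 15*x^2 + 3*x - 9.
∫_{-1}^{1} of each monomial x^k gives [2/(k+1) if k even, 0 if k odd]. Integrating term-by-term (or equivalently evaluating the antiderivative F(x) = -2*x^5/5 + x^4/4 + 5*x^3 + 3*x^2/2 - 9*x at the endpoints):
  F(1) − F(−1) = -53/20 − (123/20) = -44/5.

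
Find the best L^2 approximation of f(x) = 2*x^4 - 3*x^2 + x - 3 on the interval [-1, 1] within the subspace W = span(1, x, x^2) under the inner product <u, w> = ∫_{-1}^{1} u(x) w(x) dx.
g(x) = -9*x^2/7 + x - 111/35

The best approximation g ∈ W is the orthogonal projection of f onto W. Writing g = a_0 + a_1 x + a_2 x^2, the coefficients solve the normal equations G · a = b where
  G_{ij} = <φ_i, φ_j> and b_i = <f, φ_i>, with φ_0 = 1, φ_1 = x, φ_2 = x^2.
G =
  [2, 0, 2/3]
  [0, 2/3, 0]
  [2/3, 0, 2/5],
b = (-36/5, 2/3, -92/35).
Solving gives a_0 = -111/35, a_1 = 1, a_2 = -9/7, so
  g(x) = -9*x^2/7 + x - 111/35.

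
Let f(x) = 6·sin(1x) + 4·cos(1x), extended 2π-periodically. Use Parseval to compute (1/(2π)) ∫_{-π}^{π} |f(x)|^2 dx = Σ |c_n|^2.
Σ |c_n|^2 = 26

Expand |f|^2 and use orthogonality of {sin(nx), cos(mx)} on [-π, π]:
  ∫_{-π}^{π} sin(nx)^2 dx = π, ∫ cos(mx)^2 dx = π, and cross terms integrate to 0.
So ∫_{-π}^{π} f(x)^2 dx = 6^2 · π + 4^2 · π = (36 + 16)π.
Divide by 2π: (36 + 16)/2 = 26.
By Parseval, this equals Σ |c_n|^2.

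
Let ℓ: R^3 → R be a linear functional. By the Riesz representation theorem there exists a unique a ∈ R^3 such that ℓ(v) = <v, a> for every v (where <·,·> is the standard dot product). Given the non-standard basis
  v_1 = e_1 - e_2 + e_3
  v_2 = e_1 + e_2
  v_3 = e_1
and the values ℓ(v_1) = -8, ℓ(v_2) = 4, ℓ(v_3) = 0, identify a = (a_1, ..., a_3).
a = (0, 4, -4)

Write a = (a_1, ..., a_3) in the standard basis. For each basis vector v_i, ℓ(v_i) = <v_i, a> is a linear equation in the a_j's. Collect the n equations into a matrix system V a = ℓ, where row i of V is v_i (expressed in the standard basis). Since V is invertible (lower-triangular with 1s on the diagonal, up to permutation), solve by back-substitution:
  V =
[[1, -1, 1],
 [1, 1, 0],
 [1, 0, 0]]
  V a = (-8, 4, 0)
Solving gives a = (0, 4, -4).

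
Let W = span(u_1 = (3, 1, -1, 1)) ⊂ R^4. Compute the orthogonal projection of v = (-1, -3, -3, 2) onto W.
proj_W(v) = (-1/4, -1/12, 1/12, -1/12)

Set up U = [u_1 | ... | u_1] ∈ R^(4×1). The projector onto W = col(U) is P = U (U^T U)^(-1) U^T.
Compute U^T U =
  [12],
and U^T v = (-1).
Solve U^T U · c = U^T v for the coefficients: c = (-1/12). The projection is proj_W(v) = U c.
Check: (v - proj_W(v)) · u_1 = 0  (should be 0).
Result: proj_W(v) = (-1/4, -1/12, 1/12, -1/12).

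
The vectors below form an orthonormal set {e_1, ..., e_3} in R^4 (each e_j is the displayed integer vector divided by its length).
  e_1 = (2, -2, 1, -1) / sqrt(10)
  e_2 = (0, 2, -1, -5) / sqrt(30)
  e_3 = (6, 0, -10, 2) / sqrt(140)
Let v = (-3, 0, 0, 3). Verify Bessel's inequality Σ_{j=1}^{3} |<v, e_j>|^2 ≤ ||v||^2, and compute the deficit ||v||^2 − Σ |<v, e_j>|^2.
Σ |<v, e_j>|^2 = 582/35; ||v||^2 = 18; deficit = 48/35

Write each e_j = u_j / sqrt(<u_j, u_j>) where u_j is the displayed integer vector. Then <v, e_j> = <v, u_j> / sqrt(<u_j, u_j>), so |<v, e_j>|^2 = <v, u_j>^2 / <u_j, u_j>.
Coefficients: <v, e_1> = -9/sqrt(10), <v, e_2> = -15/sqrt(30), <v, e_3> = -12/sqrt(140).
Square and sum: Σ |<v, e_j>|^2 = 582/35.
Compute ||v||^2 = v·v = 18.
Deficit = 18 − 582/35 = 48/35 ≥ 0, confirming Bessel's inequality. (The deficit equals ||v − Σ <v,e_j> e_j||^2, the squared distance from v to span{e_j}.)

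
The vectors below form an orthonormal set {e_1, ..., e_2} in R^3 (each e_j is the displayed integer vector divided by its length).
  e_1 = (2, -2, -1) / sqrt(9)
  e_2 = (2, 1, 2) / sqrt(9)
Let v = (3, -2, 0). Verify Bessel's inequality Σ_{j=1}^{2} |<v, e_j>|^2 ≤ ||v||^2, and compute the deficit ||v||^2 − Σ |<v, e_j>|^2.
Σ |<v, e_j>|^2 = 116/9; ||v||^2 = 13; deficit = 1/9

Write each e_j = u_j / sqrt(<u_j, u_j>) where u_j is the displayed integer vector. Then <v, e_j> = <v, u_j> / sqrt(<u_j, u_j>), so |<v, e_j>|^2 = <v, u_j>^2 / <u_j, u_j>.
Coefficients: <v, e_1> = 10/sqrt(9), <v, e_2> = 4/sqrt(9).
Square and sum: Σ |<v, e_j>|^2 = 116/9.
Compute ||v||^2 = v·v = 13.
Deficit = 13 − 116/9 = 1/9 ≥ 0, confirming Bessel's inequality. (The deficit equals ||v − Σ <v,e_j> e_j||^2, the squared distance from v to span{e_j}.)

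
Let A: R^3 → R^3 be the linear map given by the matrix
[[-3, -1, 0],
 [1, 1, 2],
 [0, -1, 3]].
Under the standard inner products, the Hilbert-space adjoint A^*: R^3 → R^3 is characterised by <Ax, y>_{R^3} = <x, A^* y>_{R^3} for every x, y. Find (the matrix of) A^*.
A^* = A^T =
[[-3, 1, 0],
 [-1, 1, -1],
 [0, 2, 3]]

For real matrices with standard dot products, the defining identity <Ax, y> = <x, A^* y> gives (Ax)^T y = x^T (A^*) y, i.e. x^T A^T y = x^T (A^*) y. Since this holds for all x, y, we must have A^* = A^T. Therefore
A^* =
[[-3, 1, 0],
 [-1, 1, -1],
 [0, 2, 3]].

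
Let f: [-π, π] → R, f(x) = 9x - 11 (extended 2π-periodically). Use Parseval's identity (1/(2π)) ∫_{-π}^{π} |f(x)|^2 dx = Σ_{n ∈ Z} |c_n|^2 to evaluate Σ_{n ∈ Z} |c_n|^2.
Σ |c_n|^2 = 27π^2 + 121

Expand and integrate term by term over [-π, π]:
  ∫ (9x)^2 dx = 81·(2π^3/3); ∫ 2·9·(-11)·x dx = 0 (odd integrand); ∫ (-11)^2 dx = 121·2π.
So (1/(2π)) ∫_{-π}^{π} (9x - 11)^2 dx = 81π^2/3 + 121 = 27π^2 + 121.
Parseval ⇒ Σ |c_n|^2 = 27π^2 + 121.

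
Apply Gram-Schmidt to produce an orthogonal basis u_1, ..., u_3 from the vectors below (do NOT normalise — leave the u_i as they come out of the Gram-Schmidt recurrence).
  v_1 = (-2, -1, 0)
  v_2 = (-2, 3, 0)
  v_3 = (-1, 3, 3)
Orthogonal basis:
  u_1 = (-2, -1, 0)
  u_2 = (-8/5, 16/5, 0)
  u_3 = (0, 0, 3)

Apply the Gram-Schmidt recurrence
  u_1 = v_1
  u_i = v_i − Σ_{j<i} ((v_i · u_j) / (u_j · u_j)) · u_j.

Step by step this gives:
  u_1 = (-2, -1, 0)
  u_2 = (-8/5, 16/5, 0)
  u_3 = (0, 0, 3)

Orthogonality check:
  u_2 · u_1 = 0 (should be 0)
  u_3 · u_1 = 0 (should be 0)
  u_3 · u_2 = 0 (should be 0)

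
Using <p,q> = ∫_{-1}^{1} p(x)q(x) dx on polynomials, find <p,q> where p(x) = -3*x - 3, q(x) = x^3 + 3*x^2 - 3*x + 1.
<p,q> = -36/5

Expand the product: p(x)·q(x) = -3*x^4 - 12*x^3 + 6*x - 3.
∫_{-1}^{1} of each monomial x^k gives [2/(k+1) if k even, 0 if k odd]. Integrating term-by-term (or equivalently evaluating the antiderivative F(x) = -3*x^5/5 - 3*x^4 + 3*x^2 - 3*x at the endpoints):
  F(1) − F(−1) = -18/5 − (18/5) = -36/5.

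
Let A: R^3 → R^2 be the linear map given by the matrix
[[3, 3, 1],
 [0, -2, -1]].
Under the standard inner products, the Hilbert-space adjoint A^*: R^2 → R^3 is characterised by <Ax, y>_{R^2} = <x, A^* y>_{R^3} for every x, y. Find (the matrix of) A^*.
A^* = A^T =
[[3, 0],
 [3, -2],
 [1, -1]]

For real matrices with standard dot products, the defining identity <Ax, y> = <x, A^* y> gives (Ax)^T y = x^T (A^*) y, i.e. x^T A^T y = x^T (A^*) y. Since this holds for all x, y, we must have A^* = A^T. Therefore
A^* =
[[3, 0],
 [3, -2],
 [1, -1]].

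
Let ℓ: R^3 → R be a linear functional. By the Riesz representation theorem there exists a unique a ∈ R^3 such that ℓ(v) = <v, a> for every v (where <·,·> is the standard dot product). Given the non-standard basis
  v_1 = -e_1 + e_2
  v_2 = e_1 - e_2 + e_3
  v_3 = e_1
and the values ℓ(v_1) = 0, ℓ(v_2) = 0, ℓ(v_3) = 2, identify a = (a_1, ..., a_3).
a = (2, 2, 0)

Write a = (a_1, ..., a_3) in the standard basis. For each basis vector v_i, ℓ(v_i) = <v_i, a> is a linear equation in the a_j's. Collect the n equations into a matrix system V a = ℓ, where row i of V is v_i (expressed in the standard basis). Since V is invertible (lower-triangular with 1s on the diagonal, up to permutation), solve by back-substitution:
  V =
[[-1, 1, 0],
 [1, -1, 1],
 [1, 0, 0]]
  V a = (0, 0, 2)
Solving gives a = (2, 2, 0).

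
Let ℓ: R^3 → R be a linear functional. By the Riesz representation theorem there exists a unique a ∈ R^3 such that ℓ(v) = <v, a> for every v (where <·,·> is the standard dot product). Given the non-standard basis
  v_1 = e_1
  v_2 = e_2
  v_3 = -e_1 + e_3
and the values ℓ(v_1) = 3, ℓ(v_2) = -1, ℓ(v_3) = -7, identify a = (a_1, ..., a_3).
a = (3, -1, -4)

Write a = (a_1, ..., a_3) in the standard basis. For each basis vector v_i, ℓ(v_i) = <v_i, a> is a linear equation in the a_j's. Collect the n equations into a matrix system V a = ℓ, where row i of V is v_i (expressed in the standard basis). Since V is invertible (lower-triangular with 1s on the diagonal, up to permutation), solve by back-substitution:
  V =
[[1, 0, 0],
 [0, 1, 0],
 [-1, 0, 1]]
  V a = (3, -1, -7)
Solving gives a = (3, -1, -4).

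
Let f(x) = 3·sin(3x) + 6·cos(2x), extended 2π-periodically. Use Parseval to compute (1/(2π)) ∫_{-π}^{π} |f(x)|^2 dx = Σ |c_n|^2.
Σ |c_n|^2 = 45/2

Expand |f|^2 and use orthogonality of {sin(nx), cos(mx)} on [-π, π]:
  ∫_{-π}^{π} sin(nx)^2 dx = π, ∫ cos(mx)^2 dx = π, and cross terms integrate to 0.
So ∫_{-π}^{π} f(x)^2 dx = 3^2 · π + 6^2 · π = (9 + 36)π.
Divide by 2π: (9 + 36)/2 = 45/2.
By Parseval, this equals Σ |c_n|^2.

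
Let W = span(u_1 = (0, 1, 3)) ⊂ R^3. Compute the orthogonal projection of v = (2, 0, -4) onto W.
proj_W(v) = (0, -6/5, -18/5)

Set up U = [u_1 | ... | u_1] ∈ R^(3×1). The projector onto W = col(U) is P = U (U^T U)^(-1) U^T.
Compute U^T U =
  [10],
and U^T v = (-12).
Solve U^T U · c = U^T v for the coefficients: c = (-6/5). The projection is proj_W(v) = U c.
Check: (v - proj_W(v)) · u_1 = 0  (should be 0).
Result: proj_W(v) = (0, -6/5, -18/5).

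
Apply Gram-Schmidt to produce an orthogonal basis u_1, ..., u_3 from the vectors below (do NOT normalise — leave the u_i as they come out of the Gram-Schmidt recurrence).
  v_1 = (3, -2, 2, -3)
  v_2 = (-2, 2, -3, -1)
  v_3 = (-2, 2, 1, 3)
Orthogonal basis:
  u_1 = (3, -2, 2, -3)
  u_2 = (-1/2, 1, -2, -5/2)
  u_3 = (-96/299, 376/299, 352/299, -112/299)

Apply the Gram-Schmidt recurrence
  u_1 = v_1
  u_i = v_i − Σ_{j<i} ((v_i · u_j) / (u_j · u_j)) · u_j.

Step by step this gives:
  u_1 = (3, -2, 2, -3)
  u_2 = (-1/2, 1, -2, -5/2)
  u_3 = (-96/299, 376/299, 352/299, -112/299)

Orthogonality check:
  u_2 · u_1 = 0 (should be 0)
  u_3 · u_1 = 0 (should be 0)
  u_3 · u_2 = 0 (should be 0)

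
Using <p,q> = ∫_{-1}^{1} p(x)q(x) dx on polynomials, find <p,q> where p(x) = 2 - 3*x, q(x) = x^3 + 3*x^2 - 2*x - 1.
<p,q> = 14/5

Expand the product: p(x)·q(x) = -3*x^4 - 7*x^3 + 12*x^2 - x - 2.
∫_{-1}^{1} of each monomial x^k gives [2/(k+1) if k even, 0 if k odd]. Integrating term-by-term (or equivalently evaluating the antiderivative F(x) = -3*x^5/5 - 7*x^4/4 + 4*x^3 - x^2/2 - 2*x at the endpoints):
  F(1) − F(−1) = -17/20 − (-73/20) = 14/5.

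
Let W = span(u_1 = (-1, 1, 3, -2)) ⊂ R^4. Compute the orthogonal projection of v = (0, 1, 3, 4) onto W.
proj_W(v) = (-2/15, 2/15, 2/5, -4/15)

Set up U = [u_1 | ... | u_1] ∈ R^(4×1). The projector onto W = col(U) is P = U (U^T U)^(-1) U^T.
Compute U^T U =
  [15],
and U^T v = (2).
Solve U^T U · c = U^T v for the coefficients: c = (2/15). The projection is proj_W(v) = U c.
Check: (v - proj_W(v)) · u_1 = 0  (should be 0).
Result: proj_W(v) = (-2/15, 2/15, 2/5, -4/15).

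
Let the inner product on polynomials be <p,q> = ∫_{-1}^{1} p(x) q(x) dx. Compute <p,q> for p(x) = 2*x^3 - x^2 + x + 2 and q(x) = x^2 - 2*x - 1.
<p,q> = -16/3

Expand the product: p(x)·q(x) = 2*x^5 - 5*x^4 + x^3 + x^2 - 5*x - 2.
∫_{-1}^{1} of each monomial x^k gives [2/(k+1) if k even, 0 if k odd]. Integrating term-by-term (or equivalently evaluating the antiderivative F(x) = x^6/3 - x^5 + x^4/4 + x^3/3 - 5*x^2/2 - 2*x at the endpoints):
  F(1) − F(−1) = -55/12 − (3/4) = -16/3.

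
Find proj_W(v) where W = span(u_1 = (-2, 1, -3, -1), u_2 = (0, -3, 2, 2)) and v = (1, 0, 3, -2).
proj_W(v) = (131/67, 38/67, 255/134, -7/134)

Set up U = [u_1 | ... | u_2] ∈ R^(4×2). The projector onto W = col(U) is P = U (U^T U)^(-1) U^T.
Compute U^T U =
  [15, -11]
  [-11, 17],
and U^T v = (-9, 2).
Solve U^T U · c = U^T v for the coefficients: c = (-131/134, -69/134). The projection is proj_W(v) = U c.
Check: (v - proj_W(v)) · u_1 = 0  (should be 0).
Check: (v - proj_W(v)) · u_2 = 0  (should be 0).
Result: proj_W(v) = (131/67, 38/67, 255/134, -7/134).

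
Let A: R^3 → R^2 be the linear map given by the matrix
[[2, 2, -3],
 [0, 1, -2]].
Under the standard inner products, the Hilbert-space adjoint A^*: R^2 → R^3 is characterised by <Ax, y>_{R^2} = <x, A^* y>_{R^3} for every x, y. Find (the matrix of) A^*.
A^* = A^T =
[[2, 0],
 [2, 1],
 [-3, -2]]

For real matrices with standard dot products, the defining identity <Ax, y> = <x, A^* y> gives (Ax)^T y = x^T (A^*) y, i.e. x^T A^T y = x^T (A^*) y. Since this holds for all x, y, we must have A^* = A^T. Therefore
A^* =
[[2, 0],
 [2, 1],
 [-3, -2]].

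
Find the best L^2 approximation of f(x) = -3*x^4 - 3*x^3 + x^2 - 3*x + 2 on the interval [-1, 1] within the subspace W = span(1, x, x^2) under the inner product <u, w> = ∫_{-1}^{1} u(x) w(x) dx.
g(x) = -11*x^2/7 - 24*x/5 + 79/35

The best approximation g ∈ W is the orthogonal projection of f onto W. Writing g = a_0 + a_1 x + a_2 x^2, the coefficients solve the normal equations G · a = b where
  G_{ij} = <φ_i, φ_j> and b_i = <f, φ_i>, with φ_0 = 1, φ_1 = x, φ_2 = x^2.
G =
  [2, 0, 2/3]
  [0, 2/3, 0]
  [2/3, 0, 2/5],
b = (52/15, -16/5, 92/105).
Solving gives a_0 = 79/35, a_1 = -24/5, a_2 = -11/7, so
  g(x) = -11*x^2/7 - 24*x/5 + 79/35.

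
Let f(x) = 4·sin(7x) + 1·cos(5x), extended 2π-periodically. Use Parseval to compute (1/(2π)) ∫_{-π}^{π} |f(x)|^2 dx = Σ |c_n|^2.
Σ |c_n|^2 = 17/2

Expand |f|^2 and use orthogonality of {sin(nx), cos(mx)} on [-π, π]:
  ∫_{-π}^{π} sin(nx)^2 dx = π, ∫ cos(mx)^2 dx = π, and cross terms integrate to 0.
So ∫_{-π}^{π} f(x)^2 dx = 4^2 · π + 1^2 · π = (16 + 1)π.
Divide by 2π: (16 + 1)/2 = 17/2.
By Parseval, this equals Σ |c_n|^2.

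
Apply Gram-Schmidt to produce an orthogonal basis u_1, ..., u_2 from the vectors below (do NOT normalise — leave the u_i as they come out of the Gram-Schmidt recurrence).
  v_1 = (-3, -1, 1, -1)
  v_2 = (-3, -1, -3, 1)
Orthogonal basis:
  u_1 = (-3, -1, 1, -1)
  u_2 = (-3/2, -1/2, -7/2, 3/2)

Apply the Gram-Schmidt recurrence
  u_1 = v_1
  u_i = v_i − Σ_{j<i} ((v_i · u_j) / (u_j · u_j)) · u_j.

Step by step this gives:
  u_1 = (-3, -1, 1, -1)
  u_2 = (-3/2, -1/2, -7/2, 3/2)

Orthogonality check:
  u_2 · u_1 = 0 (should be 0)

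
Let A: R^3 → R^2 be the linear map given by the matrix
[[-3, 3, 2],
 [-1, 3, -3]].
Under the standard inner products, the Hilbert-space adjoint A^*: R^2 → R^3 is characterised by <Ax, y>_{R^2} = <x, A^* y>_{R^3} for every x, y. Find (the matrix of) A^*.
A^* = A^T =
[[-3, -1],
 [3, 3],
 [2, -3]]

For real matrices with standard dot products, the defining identity <Ax, y> = <x, A^* y> gives (Ax)^T y = x^T (A^*) y, i.e. x^T A^T y = x^T (A^*) y. Since this holds for all x, y, we must have A^* = A^T. Therefore
A^* =
[[-3, -1],
 [3, 3],
 [2, -3]].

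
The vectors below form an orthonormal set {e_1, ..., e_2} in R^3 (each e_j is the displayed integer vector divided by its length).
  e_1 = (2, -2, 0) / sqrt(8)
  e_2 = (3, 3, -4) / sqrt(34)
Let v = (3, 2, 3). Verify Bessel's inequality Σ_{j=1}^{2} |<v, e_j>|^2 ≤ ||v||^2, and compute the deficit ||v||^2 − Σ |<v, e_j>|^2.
Σ |<v, e_j>|^2 = 13/17; ||v||^2 = 22; deficit = 361/17

Write each e_j = u_j / sqrt(<u_j, u_j>) where u_j is the displayed integer vector. Then <v, e_j> = <v, u_j> / sqrt(<u_j, u_j>), so |<v, e_j>|^2 = <v, u_j>^2 / <u_j, u_j>.
Coefficients: <v, e_1> = 2/sqrt(8), <v, e_2> = 3/sqrt(34).
Square and sum: Σ |<v, e_j>|^2 = 13/17.
Compute ||v||^2 = v·v = 22.
Deficit = 22 − 13/17 = 361/17 ≥ 0, confirming Bessel's inequality. (The deficit equals ||v − Σ <v,e_j> e_j||^2, the squared distance from v to span{e_j}.)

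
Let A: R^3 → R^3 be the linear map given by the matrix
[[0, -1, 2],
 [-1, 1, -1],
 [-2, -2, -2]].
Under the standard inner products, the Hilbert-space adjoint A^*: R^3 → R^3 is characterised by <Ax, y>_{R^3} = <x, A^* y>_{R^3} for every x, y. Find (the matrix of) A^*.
A^* = A^T =
[[0, -1, -2],
 [-1, 1, -2],
 [2, -1, -2]]

For real matrices with standard dot products, the defining identity <Ax, y> = <x, A^* y> gives (Ax)^T y = x^T (A^*) y, i.e. x^T A^T y = x^T (A^*) y. Since this holds for all x, y, we must have A^* = A^T. Therefore
A^* =
[[0, -1, -2],
 [-1, 1, -2],
 [2, -1, -2]].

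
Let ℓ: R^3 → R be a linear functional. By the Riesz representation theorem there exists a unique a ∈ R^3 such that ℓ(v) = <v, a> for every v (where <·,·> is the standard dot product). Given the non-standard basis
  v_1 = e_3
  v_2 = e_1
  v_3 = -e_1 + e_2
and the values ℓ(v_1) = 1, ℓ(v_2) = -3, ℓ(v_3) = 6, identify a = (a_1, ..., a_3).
a = (-3, 3, 1)

Write a = (a_1, ..., a_3) in the standard basis. For each basis vector v_i, ℓ(v_i) = <v_i, a> is a linear equation in the a_j's. Collect the n equations into a matrix system V a = ℓ, where row i of V is v_i (expressed in the standard basis). Since V is invertible (lower-triangular with 1s on the diagonal, up to permutation), solve by back-substitution:
  V =
[[0, 0, 1],
 [1, 0, 0],
 [-1, 1, 0]]
  V a = (1, -3, 6)
Solving gives a = (-3, 3, 1).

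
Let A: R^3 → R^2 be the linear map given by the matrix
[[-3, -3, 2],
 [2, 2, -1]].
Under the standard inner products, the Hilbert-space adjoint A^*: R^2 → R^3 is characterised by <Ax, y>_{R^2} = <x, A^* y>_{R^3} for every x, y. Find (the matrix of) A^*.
A^* = A^T =
[[-3, 2],
 [-3, 2],
 [2, -1]]

For real matrices with standard dot products, the defining identity <Ax, y> = <x, A^* y> gives (Ax)^T y = x^T (A^*) y, i.e. x^T A^T y = x^T (A^*) y. Since this holds for all x, y, we must have A^* = A^T. Therefore
A^* =
[[-3, 2],
 [-3, 2],
 [2, -1]].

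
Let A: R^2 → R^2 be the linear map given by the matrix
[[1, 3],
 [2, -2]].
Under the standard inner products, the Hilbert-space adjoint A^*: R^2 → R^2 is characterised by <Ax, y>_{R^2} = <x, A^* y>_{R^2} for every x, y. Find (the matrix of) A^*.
A^* = A^T =
[[1, 2],
 [3, -2]]

For real matrices with standard dot products, the defining identity <Ax, y> = <x, A^* y> gives (Ax)^T y = x^T (A^*) y, i.e. x^T A^T y = x^T (A^*) y. Since this holds for all x, y, we must have A^* = A^T. Therefore
A^* =
[[1, 2],
 [3, -2]].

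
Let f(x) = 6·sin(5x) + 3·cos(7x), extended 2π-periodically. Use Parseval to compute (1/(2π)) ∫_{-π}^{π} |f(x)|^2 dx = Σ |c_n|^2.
Σ |c_n|^2 = 45/2

Expand |f|^2 and use orthogonality of {sin(nx), cos(mx)} on [-π, π]:
  ∫_{-π}^{π} sin(nx)^2 dx = π, ∫ cos(mx)^2 dx = π, and cross terms integrate to 0.
So ∫_{-π}^{π} f(x)^2 dx = 6^2 · π + 3^2 · π = (36 + 9)π.
Divide by 2π: (36 + 9)/2 = 45/2.
By Parseval, this equals Σ |c_n|^2.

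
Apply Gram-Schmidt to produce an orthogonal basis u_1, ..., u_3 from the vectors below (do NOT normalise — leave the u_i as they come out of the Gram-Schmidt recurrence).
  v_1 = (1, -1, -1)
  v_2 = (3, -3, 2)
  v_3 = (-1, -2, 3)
Orthogonal basis:
  u_1 = (1, -1, -1)
  u_2 = (5/3, -5/3, 10/3)
  u_3 = (-3/2, -3/2, 0)

Apply the Gram-Schmidt recurrence
  u_1 = v_1
  u_i = v_i − Σ_{j<i} ((v_i · u_j) / (u_j · u_j)) · u_j.

Step by step this gives:
  u_1 = (1, -1, -1)
  u_2 = (5/3, -5/3, 10/3)
  u_3 = (-3/2, -3/2, 0)

Orthogonality check:
  u_2 · u_1 = 0 (should be 0)
  u_3 · u_1 = 0 (should be 0)
  u_3 · u_2 = 0 (should be 0)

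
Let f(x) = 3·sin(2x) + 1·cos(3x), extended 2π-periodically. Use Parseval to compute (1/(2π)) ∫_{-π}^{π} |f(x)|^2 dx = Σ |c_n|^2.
Σ |c_n|^2 = 5

Expand |f|^2 and use orthogonality of {sin(nx), cos(mx)} on [-π, π]:
  ∫_{-π}^{π} sin(nx)^2 dx = π, ∫ cos(mx)^2 dx = π, and cross terms integrate to 0.
So ∫_{-π}^{π} f(x)^2 dx = 3^2 · π + 1^2 · π = (9 + 1)π.
Divide by 2π: (9 + 1)/2 = 5.
By Parseval, this equals Σ |c_n|^2.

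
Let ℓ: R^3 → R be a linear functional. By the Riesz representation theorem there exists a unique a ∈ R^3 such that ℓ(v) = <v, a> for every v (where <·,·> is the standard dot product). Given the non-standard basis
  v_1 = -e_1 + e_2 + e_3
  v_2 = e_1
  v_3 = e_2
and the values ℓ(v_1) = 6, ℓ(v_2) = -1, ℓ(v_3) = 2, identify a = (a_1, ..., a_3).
a = (-1, 2, 3)

Write a = (a_1, ..., a_3) in the standard basis. For each basis vector v_i, ℓ(v_i) = <v_i, a> is a linear equation in the a_j's. Collect the n equations into a matrix system V a = ℓ, where row i of V is v_i (expressed in the standard basis). Since V is invertible (lower-triangular with 1s on the diagonal, up to permutation), solve by back-substitution:
  V =
[[-1, 1, 1],
 [1, 0, 0],
 [0, 1, 0]]
  V a = (6, -1, 2)
Solving gives a = (-1, 2, 3).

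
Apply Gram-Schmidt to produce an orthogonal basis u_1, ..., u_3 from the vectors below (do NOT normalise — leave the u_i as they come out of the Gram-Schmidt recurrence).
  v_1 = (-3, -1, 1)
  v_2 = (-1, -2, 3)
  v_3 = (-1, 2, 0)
Orthogonal basis:
  u_1 = (-3, -1, 1)
  u_2 = (13/11, -14/11, 25/11)
  u_3 = (-17/90, 68/45, 17/18)

Apply the Gram-Schmidt recurrence
  u_1 = v_1
  u_i = v_i − Σ_{j<i} ((v_i · u_j) / (u_j · u_j)) · u_j.

Step by step this gives:
  u_1 = (-3, -1, 1)
  u_2 = (13/11, -14/11, 25/11)
  u_3 = (-17/90, 68/45, 17/18)

Orthogonality check:
  u_2 · u_1 = 0 (should be 0)
  u_3 · u_1 = 0 (should be 0)
  u_3 · u_2 = 0 (should be 0)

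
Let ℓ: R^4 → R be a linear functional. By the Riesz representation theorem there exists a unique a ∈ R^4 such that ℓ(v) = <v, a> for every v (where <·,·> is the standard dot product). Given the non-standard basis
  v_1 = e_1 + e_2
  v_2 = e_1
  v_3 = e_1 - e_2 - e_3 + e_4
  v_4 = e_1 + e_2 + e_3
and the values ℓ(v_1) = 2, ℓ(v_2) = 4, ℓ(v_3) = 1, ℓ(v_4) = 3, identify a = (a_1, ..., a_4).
a = (4, -2, 1, -4)

Write a = (a_1, ..., a_4) in the standard basis. For each basis vector v_i, ℓ(v_i) = <v_i, a> is a linear equation in the a_j's. Collect the n equations into a matrix system V a = ℓ, where row i of V is v_i (expressed in the standard basis). Since V is invertible (lower-triangular with 1s on the diagonal, up to permutation), solve by back-substitution:
  V =
[[1, 1, 0, 0],
 [1, 0, 0, 0],
 [1, -1, -1, 1],
 [1, 1, 1, 0]]
  V a = (2, 4, 1, 3)
Solving gives a = (4, -2, 1, -4).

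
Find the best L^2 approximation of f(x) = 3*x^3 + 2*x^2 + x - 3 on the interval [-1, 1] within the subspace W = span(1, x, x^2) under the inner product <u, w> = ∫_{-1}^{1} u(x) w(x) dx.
g(x) = 2*x^2 + 14*x/5 - 3

The best approximation g ∈ W is the orthogonal projection of f onto W. Writing g = a_0 + a_1 x + a_2 x^2, the coefficients solve the normal equations G · a = b where
  G_{ij} = <φ_i, φ_j> and b_i = <f, φ_i>, with φ_0 = 1, φ_1 = x, φ_2 = x^2.
G =
  [2, 0, 2/3]
  [0, 2/3, 0]
  [2/3, 0, 2/5],
b = (-14/3, 28/15, -6/5).
Solving gives a_0 = -3, a_1 = 14/5, a_2 = 2, so
  g(x) = 2*x^2 + 14*x/5 - 3.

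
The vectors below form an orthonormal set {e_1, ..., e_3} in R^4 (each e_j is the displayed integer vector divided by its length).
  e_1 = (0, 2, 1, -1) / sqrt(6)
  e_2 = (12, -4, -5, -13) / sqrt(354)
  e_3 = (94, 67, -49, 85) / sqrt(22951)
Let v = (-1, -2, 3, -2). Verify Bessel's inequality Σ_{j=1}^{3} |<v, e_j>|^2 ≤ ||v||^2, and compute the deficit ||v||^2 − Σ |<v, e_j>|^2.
Σ |<v, e_j>|^2 = 5153/389; ||v||^2 = 18; deficit = 1849/389

Write each e_j = u_j / sqrt(<u_j, u_j>) where u_j is the displayed integer vector. Then <v, e_j> = <v, u_j> / sqrt(<u_j, u_j>), so |<v, e_j>|^2 = <v, u_j>^2 / <u_j, u_j>.
Coefficients: <v, e_1> = 1/sqrt(6), <v, e_2> = 7/sqrt(354), <v, e_3> = -545/sqrt(22951).
Square and sum: Σ |<v, e_j>|^2 = 5153/389.
Compute ||v||^2 = v·v = 18.
Deficit = 18 − 5153/389 = 1849/389 ≥ 0, confirming Bessel's inequality. (The deficit equals ||v − Σ <v,e_j> e_j||^2, the squared distance from v to span{e_j}.)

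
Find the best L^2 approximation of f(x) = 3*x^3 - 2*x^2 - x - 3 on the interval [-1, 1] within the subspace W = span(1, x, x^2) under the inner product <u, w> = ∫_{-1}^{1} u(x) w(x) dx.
g(x) = -2*x^2 + 4*x/5 - 3

The best approximation g ∈ W is the orthogonal projection of f onto W. Writing g = a_0 + a_1 x + a_2 x^2, the coefficients solve the normal equations G · a = b where
  G_{ij} = <φ_i, φ_j> and b_i = <f, φ_i>, with φ_0 = 1, φ_1 = x, φ_2 = x^2.
G =
  [2, 0, 2/3]
  [0, 2/3, 0]
  [2/3, 0, 2/5],
b = (-22/3, 8/15, -14/5).
Solving gives a_0 = -3, a_1 = 4/5, a_2 = -2, so
  g(x) = -2*x^2 + 4*x/5 - 3.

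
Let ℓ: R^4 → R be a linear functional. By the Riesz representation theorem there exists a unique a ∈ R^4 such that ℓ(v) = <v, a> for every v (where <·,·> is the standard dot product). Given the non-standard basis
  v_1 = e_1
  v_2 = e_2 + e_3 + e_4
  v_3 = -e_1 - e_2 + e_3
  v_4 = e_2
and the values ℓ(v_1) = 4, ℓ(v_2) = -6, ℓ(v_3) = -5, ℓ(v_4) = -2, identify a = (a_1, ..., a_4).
a = (4, -2, -3, -1)

Write a = (a_1, ..., a_4) in the standard basis. For each basis vector v_i, ℓ(v_i) = <v_i, a> is a linear equation in the a_j's. Collect the n equations into a matrix system V a = ℓ, where row i of V is v_i (expressed in the standard basis). Since V is invertible (lower-triangular with 1s on the diagonal, up to permutation), solve by back-substitution:
  V =
[[1, 0, 0, 0],
 [0, 1, 1, 1],
 [-1, -1, 1, 0],
 [0, 1, 0, 0]]
  V a = (4, -6, -5, -2)
Solving gives a = (4, -2, -3, -1).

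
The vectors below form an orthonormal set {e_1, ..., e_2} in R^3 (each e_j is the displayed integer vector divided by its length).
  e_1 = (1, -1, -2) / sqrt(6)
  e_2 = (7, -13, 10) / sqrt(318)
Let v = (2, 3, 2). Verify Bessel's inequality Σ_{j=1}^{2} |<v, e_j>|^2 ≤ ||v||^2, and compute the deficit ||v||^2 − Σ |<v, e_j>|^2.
Σ |<v, e_j>|^2 = 225/53; ||v||^2 = 17; deficit = 676/53

Write each e_j = u_j / sqrt(<u_j, u_j>) where u_j is the displayed integer vector. Then <v, e_j> = <v, u_j> / sqrt(<u_j, u_j>), so |<v, e_j>|^2 = <v, u_j>^2 / <u_j, u_j>.
Coefficients: <v, e_1> = -5/sqrt(6), <v, e_2> = -5/sqrt(318).
Square and sum: Σ |<v, e_j>|^2 = 225/53.
Compute ||v||^2 = v·v = 17.
Deficit = 17 − 225/53 = 676/53 ≥ 0, confirming Bessel's inequality. (The deficit equals ||v − Σ <v,e_j> e_j||^2, the squared distance from v to span{e_j}.)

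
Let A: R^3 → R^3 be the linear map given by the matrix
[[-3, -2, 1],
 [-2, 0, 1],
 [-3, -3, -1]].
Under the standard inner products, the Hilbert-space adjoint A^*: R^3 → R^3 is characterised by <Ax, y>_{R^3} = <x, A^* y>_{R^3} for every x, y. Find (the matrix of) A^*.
A^* = A^T =
[[-3, -2, -3],
 [-2, 0, -3],
 [1, 1, -1]]

For real matrices with standard dot products, the defining identity <Ax, y> = <x, A^* y> gives (Ax)^T y = x^T (A^*) y, i.e. x^T A^T y = x^T (A^*) y. Since this holds for all x, y, we must have A^* = A^T. Therefore
A^* =
[[-3, -2, -3],
 [-2, 0, -3],
 [1, 1, -1]].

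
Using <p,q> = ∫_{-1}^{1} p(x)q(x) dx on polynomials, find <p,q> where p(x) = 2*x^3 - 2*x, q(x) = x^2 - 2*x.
<p,q> = 16/15

Expand the product: p(x)·q(x) = 2*x^5 - 4*x^4 - 2*x^3 + 4*x^2.
∫_{-1}^{1} of each monomial x^k gives [2/(k+1) if k even, 0 if k odd]. Integrating term-by-term (or equivalently evaluating the antiderivative F(x) = x^6/3 - 4*x^5/5 - x^4/2 + 4*x^3/3 at the endpoints):
  F(1) − F(−1) = 11/30 − (-7/10) = 16/15.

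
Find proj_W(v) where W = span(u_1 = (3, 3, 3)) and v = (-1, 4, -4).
proj_W(v) = (-1/3, -1/3, -1/3)

Set up U = [u_1 | ... | u_1] ∈ R^(3×1). The projector onto W = col(U) is P = U (U^T U)^(-1) U^T.
Compute U^T U =
  [27],
and U^T v = (-3).
Solve U^T U · c = U^T v for the coefficients: c = (-1/9). The projection is proj_W(v) = U c.
Check: (v - proj_W(v)) · u_1 = 0  (should be 0).
Result: proj_W(v) = (-1/3, -1/3, -1/3).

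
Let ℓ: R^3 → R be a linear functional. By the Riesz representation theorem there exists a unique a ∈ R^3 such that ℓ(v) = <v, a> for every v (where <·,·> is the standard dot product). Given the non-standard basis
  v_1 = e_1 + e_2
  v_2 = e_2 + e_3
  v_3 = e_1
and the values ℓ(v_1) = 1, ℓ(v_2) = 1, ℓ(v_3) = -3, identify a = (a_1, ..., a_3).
a = (-3, 4, -3)

Write a = (a_1, ..., a_3) in the standard basis. For each basis vector v_i, ℓ(v_i) = <v_i, a> is a linear equation in the a_j's. Collect the n equations into a matrix system V a = ℓ, where row i of V is v_i (expressed in the standard basis). Since V is invertible (lower-triangular with 1s on the diagonal, up to permutation), solve by back-substitution:
  V =
[[1, 1, 0],
 [0, 1, 1],
 [1, 0, 0]]
  V a = (1, 1, -3)
Solving gives a = (-3, 4, -3).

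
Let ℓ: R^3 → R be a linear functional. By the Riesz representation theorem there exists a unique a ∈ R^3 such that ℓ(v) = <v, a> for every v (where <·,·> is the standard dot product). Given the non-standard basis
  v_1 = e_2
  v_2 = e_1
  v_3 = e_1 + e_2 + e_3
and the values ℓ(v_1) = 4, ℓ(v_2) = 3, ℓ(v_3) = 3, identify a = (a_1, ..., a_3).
a = (3, 4, -4)

Write a = (a_1, ..., a_3) in the standard basis. For each basis vector v_i, ℓ(v_i) = <v_i, a> is a linear equation in the a_j's. Collect the n equations into a matrix system V a = ℓ, where row i of V is v_i (expressed in the standard basis). Since V is invertible (lower-triangular with 1s on the diagonal, up to permutation), solve by back-substitution:
  V =
[[0, 1, 0],
 [1, 0, 0],
 [1, 1, 1]]
  V a = (4, 3, 3)
Solving gives a = (3, 4, -4).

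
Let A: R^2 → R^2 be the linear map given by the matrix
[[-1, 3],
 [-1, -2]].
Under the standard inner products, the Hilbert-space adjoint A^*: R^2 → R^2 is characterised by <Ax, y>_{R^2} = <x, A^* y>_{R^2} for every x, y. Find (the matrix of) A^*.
A^* = A^T =
[[-1, -1],
 [3, -2]]

For real matrices with standard dot products, the defining identity <Ax, y> = <x, A^* y> gives (Ax)^T y = x^T (A^*) y, i.e. x^T A^T y = x^T (A^*) y. Since this holds for all x, y, we must have A^* = A^T. Therefore
A^* =
[[-1, -1],
 [3, -2]].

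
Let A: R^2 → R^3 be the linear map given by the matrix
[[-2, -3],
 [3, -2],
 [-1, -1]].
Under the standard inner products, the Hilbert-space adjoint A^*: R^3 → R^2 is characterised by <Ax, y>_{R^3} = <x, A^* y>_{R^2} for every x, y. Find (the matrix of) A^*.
A^* = A^T =
[[-2, 3, -1],
 [-3, -2, -1]]

For real matrices with standard dot products, the defining identity <Ax, y> = <x, A^* y> gives (Ax)^T y = x^T (A^*) y, i.e. x^T A^T y = x^T (A^*) y. Since this holds for all x, y, we must have A^* = A^T. Therefore
A^* =
[[-2, 3, -1],
 [-3, -2, -1]].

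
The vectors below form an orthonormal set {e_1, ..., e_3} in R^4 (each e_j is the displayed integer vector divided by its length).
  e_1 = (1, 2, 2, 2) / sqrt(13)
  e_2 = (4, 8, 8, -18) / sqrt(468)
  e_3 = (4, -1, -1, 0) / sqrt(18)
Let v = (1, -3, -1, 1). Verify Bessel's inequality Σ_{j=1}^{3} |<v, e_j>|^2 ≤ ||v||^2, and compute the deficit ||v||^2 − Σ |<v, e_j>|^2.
Σ |<v, e_j>|^2 = 10; ||v||^2 = 12; deficit = 2

Write each e_j = u_j / sqrt(<u_j, u_j>) where u_j is the displayed integer vector. Then <v, e_j> = <v, u_j> / sqrt(<u_j, u_j>), so |<v, e_j>|^2 = <v, u_j>^2 / <u_j, u_j>.
Coefficients: <v, e_1> = -5/sqrt(13), <v, e_2> = -46/sqrt(468), <v, e_3> = 8/sqrt(18).
Square and sum: Σ |<v, e_j>|^2 = 10.
Compute ||v||^2 = v·v = 12.
Deficit = 12 − 10 = 2 ≥ 0, confirming Bessel's inequality. (The deficit equals ||v − Σ <v,e_j> e_j||^2, the squared distance from v to span{e_j}.)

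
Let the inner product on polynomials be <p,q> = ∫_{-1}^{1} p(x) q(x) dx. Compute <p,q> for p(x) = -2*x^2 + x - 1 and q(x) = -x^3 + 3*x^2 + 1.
<p,q> = -122/15

Expand the product: p(x)·q(x) = 2*x^5 - 7*x^4 + 4*x^3 - 5*x^2 + x - 1.
∫_{-1}^{1} of each monomial x^k gives [2/(k+1) if k even, 0 if k odd]. Integrating term-by-term (or equivalently evaluating the antiderivative F(x) = x^6/3 - 7*x^5/5 + x^4 - 5*x^3/3 + x^2/2 - x at the endpoints):
  F(1) − F(−1) = -67/30 − (59/10) = -122/15.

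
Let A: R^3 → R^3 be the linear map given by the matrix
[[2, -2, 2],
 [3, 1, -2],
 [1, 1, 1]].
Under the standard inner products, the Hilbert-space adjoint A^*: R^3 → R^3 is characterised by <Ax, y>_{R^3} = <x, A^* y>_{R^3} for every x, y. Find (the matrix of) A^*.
A^* = A^T =
[[2, 3, 1],
 [-2, 1, 1],
 [2, -2, 1]]

For real matrices with standard dot products, the defining identity <Ax, y> = <x, A^* y> gives (Ax)^T y = x^T (A^*) y, i.e. x^T A^T y = x^T (A^*) y. Since this holds for all x, y, we must have A^* = A^T. Therefore
A^* =
[[2, 3, 1],
 [-2, 1, 1],
 [2, -2, 1]].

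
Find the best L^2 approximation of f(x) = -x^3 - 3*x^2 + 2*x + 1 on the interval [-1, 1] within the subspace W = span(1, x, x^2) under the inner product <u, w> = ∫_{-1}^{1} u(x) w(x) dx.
g(x) = -3*x^2 + 7*x/5 + 1

The best approximation g ∈ W is the orthogonal projection of f onto W. Writing g = a_0 + a_1 x + a_2 x^2, the coefficients solve the normal equations G · a = b where
  G_{ij} = <φ_i, φ_j> and b_i = <f, φ_i>, with φ_0 = 1, φ_1 = x, φ_2 = x^2.
G =
  [2, 0, 2/3]
  [0, 2/3, 0]
  [2/3, 0, 2/5],
b = (0, 14/15, -8/15).
Solving gives a_0 = 1, a_1 = 7/5, a_2 = -3, so
  g(x) = -3*x^2 + 7*x/5 + 1.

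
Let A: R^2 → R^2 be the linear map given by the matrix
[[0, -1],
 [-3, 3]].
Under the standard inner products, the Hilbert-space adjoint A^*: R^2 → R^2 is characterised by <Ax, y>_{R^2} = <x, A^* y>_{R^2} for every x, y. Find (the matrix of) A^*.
A^* = A^T =
[[0, -3],
 [-1, 3]]

For real matrices with standard dot products, the defining identity <Ax, y> = <x, A^* y> gives (Ax)^T y = x^T (A^*) y, i.e. x^T A^T y = x^T (A^*) y. Since this holds for all x, y, we must have A^* = A^T. Therefore
A^* =
[[0, -3],
 [-1, 3]].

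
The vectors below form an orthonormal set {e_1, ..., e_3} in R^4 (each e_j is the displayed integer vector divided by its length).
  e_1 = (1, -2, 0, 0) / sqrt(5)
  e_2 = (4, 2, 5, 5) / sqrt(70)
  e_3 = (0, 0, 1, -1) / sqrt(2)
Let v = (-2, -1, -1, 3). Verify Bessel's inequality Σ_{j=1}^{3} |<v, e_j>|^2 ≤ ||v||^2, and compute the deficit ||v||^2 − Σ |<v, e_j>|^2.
Σ |<v, e_j>|^2 = 8; ||v||^2 = 15; deficit = 7

Write each e_j = u_j / sqrt(<u_j, u_j>) where u_j is the displayed integer vector. Then <v, e_j> = <v, u_j> / sqrt(<u_j, u_j>), so |<v, e_j>|^2 = <v, u_j>^2 / <u_j, u_j>.
Coefficients: <v, e_1> = 0/sqrt(5), <v, e_2> = 0/sqrt(70), <v, e_3> = -4/sqrt(2).
Square and sum: Σ |<v, e_j>|^2 = 8.
Compute ||v||^2 = v·v = 15.
Deficit = 15 − 8 = 7 ≥ 0, confirming Bessel's inequality. (The deficit equals ||v − Σ <v,e_j> e_j||^2, the squared distance from v to span{e_j}.)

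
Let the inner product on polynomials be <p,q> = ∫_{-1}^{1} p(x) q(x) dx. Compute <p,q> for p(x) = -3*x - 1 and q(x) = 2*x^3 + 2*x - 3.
<p,q> = -2/5

Expand the product: p(x)·q(x) = -6*x^4 - 2*x^3 - 6*x^2 + 7*x + 3.
∫_{-1}^{1} of each monomial x^k gives [2/(k+1) if k even, 0 if k odd]. Integrating term-by-term (or equivalently evaluating the antiderivative F(x) = -6*x^5/5 - x^4/2 - 2*x^3 + 7*x^2/2 + 3*x at the endpoints):
  F(1) − F(−1) = 14/5 − (16/5) = -2/5.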